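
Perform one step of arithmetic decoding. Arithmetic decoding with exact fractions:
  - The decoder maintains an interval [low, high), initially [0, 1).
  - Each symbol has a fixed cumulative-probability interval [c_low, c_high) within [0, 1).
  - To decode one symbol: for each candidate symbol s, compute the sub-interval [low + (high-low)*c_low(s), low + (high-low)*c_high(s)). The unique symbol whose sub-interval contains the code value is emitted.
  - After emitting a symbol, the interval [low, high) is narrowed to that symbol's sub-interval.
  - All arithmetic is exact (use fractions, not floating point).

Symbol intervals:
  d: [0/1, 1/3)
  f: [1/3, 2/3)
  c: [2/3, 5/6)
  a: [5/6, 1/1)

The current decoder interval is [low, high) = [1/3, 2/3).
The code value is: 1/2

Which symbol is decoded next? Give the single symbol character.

Interval width = high − low = 2/3 − 1/3 = 1/3
Scaled code = (code − low) / width = (1/2 − 1/3) / 1/3 = 1/2
  d: [0/1, 1/3) 
  f: [1/3, 2/3) ← scaled code falls here ✓
  c: [2/3, 5/6) 
  a: [5/6, 1/1) 

Answer: f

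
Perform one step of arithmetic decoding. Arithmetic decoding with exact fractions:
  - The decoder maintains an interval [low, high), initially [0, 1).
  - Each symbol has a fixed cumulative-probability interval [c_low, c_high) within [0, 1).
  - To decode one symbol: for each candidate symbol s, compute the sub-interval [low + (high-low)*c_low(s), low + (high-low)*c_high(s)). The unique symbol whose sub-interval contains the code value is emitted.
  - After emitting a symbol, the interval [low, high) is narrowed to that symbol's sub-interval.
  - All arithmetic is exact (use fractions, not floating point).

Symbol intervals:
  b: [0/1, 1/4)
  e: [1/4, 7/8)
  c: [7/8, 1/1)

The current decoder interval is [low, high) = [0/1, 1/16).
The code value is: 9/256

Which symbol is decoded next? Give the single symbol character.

Interval width = high − low = 1/16 − 0/1 = 1/16
Scaled code = (code − low) / width = (9/256 − 0/1) / 1/16 = 9/16
  b: [0/1, 1/4) 
  e: [1/4, 7/8) ← scaled code falls here ✓
  c: [7/8, 1/1) 

Answer: e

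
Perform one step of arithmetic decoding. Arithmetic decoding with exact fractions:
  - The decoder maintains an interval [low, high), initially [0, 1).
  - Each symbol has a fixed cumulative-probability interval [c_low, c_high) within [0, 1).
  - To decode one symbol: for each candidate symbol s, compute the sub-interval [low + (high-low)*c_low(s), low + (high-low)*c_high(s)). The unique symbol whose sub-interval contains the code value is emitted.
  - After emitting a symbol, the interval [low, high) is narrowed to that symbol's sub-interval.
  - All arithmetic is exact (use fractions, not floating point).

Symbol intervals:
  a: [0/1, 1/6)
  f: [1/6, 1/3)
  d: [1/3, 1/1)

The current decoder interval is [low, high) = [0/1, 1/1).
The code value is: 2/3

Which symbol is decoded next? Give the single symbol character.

Interval width = high − low = 1/1 − 0/1 = 1/1
Scaled code = (code − low) / width = (2/3 − 0/1) / 1/1 = 2/3
  a: [0/1, 1/6) 
  f: [1/6, 1/3) 
  d: [1/3, 1/1) ← scaled code falls here ✓

Answer: d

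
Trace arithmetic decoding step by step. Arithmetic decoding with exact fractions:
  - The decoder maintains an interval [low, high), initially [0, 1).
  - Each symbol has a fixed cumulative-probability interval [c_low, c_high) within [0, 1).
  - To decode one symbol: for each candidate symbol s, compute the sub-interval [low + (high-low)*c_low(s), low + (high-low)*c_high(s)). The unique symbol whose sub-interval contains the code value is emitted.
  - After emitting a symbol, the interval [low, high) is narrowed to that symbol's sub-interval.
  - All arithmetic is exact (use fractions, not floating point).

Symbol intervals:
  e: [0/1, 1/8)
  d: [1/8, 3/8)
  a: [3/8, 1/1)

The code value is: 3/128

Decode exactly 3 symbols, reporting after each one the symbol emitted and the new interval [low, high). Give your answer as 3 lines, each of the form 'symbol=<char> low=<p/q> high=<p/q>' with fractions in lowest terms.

Step 1: interval [0/1, 1/1), width = 1/1 - 0/1 = 1/1
  'e': [0/1 + 1/1*0/1, 0/1 + 1/1*1/8) = [0/1, 1/8) <- contains code 3/128
  'd': [0/1 + 1/1*1/8, 0/1 + 1/1*3/8) = [1/8, 3/8)
  'a': [0/1 + 1/1*3/8, 0/1 + 1/1*1/1) = [3/8, 1/1)
  emit 'e', narrow to [0/1, 1/8)
Step 2: interval [0/1, 1/8), width = 1/8 - 0/1 = 1/8
  'e': [0/1 + 1/8*0/1, 0/1 + 1/8*1/8) = [0/1, 1/64)
  'd': [0/1 + 1/8*1/8, 0/1 + 1/8*3/8) = [1/64, 3/64) <- contains code 3/128
  'a': [0/1 + 1/8*3/8, 0/1 + 1/8*1/1) = [3/64, 1/8)
  emit 'd', narrow to [1/64, 3/64)
Step 3: interval [1/64, 3/64), width = 3/64 - 1/64 = 1/32
  'e': [1/64 + 1/32*0/1, 1/64 + 1/32*1/8) = [1/64, 5/256)
  'd': [1/64 + 1/32*1/8, 1/64 + 1/32*3/8) = [5/256, 7/256) <- contains code 3/128
  'a': [1/64 + 1/32*3/8, 1/64 + 1/32*1/1) = [7/256, 3/64)
  emit 'd', narrow to [5/256, 7/256)

Answer: symbol=e low=0/1 high=1/8
symbol=d low=1/64 high=3/64
symbol=d low=5/256 high=7/256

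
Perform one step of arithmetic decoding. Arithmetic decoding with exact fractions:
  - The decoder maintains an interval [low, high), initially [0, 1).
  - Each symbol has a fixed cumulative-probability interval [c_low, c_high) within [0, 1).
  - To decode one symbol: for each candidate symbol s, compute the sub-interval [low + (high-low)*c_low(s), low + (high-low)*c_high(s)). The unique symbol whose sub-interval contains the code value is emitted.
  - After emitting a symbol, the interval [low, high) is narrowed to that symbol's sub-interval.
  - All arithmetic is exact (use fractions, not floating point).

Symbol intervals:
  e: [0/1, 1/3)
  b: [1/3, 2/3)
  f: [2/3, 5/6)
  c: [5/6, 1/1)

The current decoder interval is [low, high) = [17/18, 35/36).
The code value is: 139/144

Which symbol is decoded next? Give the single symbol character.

Interval width = high − low = 35/36 − 17/18 = 1/36
Scaled code = (code − low) / width = (139/144 − 17/18) / 1/36 = 3/4
  e: [0/1, 1/3) 
  b: [1/3, 2/3) 
  f: [2/3, 5/6) ← scaled code falls here ✓
  c: [5/6, 1/1) 

Answer: f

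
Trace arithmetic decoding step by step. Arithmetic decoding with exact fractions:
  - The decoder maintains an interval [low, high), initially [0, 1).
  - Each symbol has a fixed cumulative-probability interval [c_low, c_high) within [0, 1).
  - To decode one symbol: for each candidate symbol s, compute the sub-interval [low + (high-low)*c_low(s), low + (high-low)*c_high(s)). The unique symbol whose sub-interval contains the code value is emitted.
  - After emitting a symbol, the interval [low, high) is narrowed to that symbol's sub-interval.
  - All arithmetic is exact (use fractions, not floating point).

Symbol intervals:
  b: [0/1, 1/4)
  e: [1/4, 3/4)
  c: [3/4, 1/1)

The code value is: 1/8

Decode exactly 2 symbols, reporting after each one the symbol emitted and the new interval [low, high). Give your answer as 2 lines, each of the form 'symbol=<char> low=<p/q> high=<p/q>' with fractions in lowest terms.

Step 1: interval [0/1, 1/1), width = 1/1 - 0/1 = 1/1
  'b': [0/1 + 1/1*0/1, 0/1 + 1/1*1/4) = [0/1, 1/4) <- contains code 1/8
  'e': [0/1 + 1/1*1/4, 0/1 + 1/1*3/4) = [1/4, 3/4)
  'c': [0/1 + 1/1*3/4, 0/1 + 1/1*1/1) = [3/4, 1/1)
  emit 'b', narrow to [0/1, 1/4)
Step 2: interval [0/1, 1/4), width = 1/4 - 0/1 = 1/4
  'b': [0/1 + 1/4*0/1, 0/1 + 1/4*1/4) = [0/1, 1/16)
  'e': [0/1 + 1/4*1/4, 0/1 + 1/4*3/4) = [1/16, 3/16) <- contains code 1/8
  'c': [0/1 + 1/4*3/4, 0/1 + 1/4*1/1) = [3/16, 1/4)
  emit 'e', narrow to [1/16, 3/16)

Answer: symbol=b low=0/1 high=1/4
symbol=e low=1/16 high=3/16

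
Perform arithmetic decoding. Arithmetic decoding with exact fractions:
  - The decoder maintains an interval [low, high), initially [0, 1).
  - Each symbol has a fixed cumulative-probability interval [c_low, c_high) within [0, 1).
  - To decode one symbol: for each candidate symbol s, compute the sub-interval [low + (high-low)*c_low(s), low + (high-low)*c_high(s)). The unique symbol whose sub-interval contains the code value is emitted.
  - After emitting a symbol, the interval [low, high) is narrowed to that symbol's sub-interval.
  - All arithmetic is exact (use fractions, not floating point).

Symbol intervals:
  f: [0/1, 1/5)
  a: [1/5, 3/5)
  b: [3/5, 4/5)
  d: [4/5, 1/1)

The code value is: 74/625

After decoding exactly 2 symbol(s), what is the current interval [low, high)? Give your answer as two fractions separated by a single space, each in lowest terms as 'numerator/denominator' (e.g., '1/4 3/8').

Answer: 1/25 3/25

Derivation:
Step 1: interval [0/1, 1/1), width = 1/1 - 0/1 = 1/1
  'f': [0/1 + 1/1*0/1, 0/1 + 1/1*1/5) = [0/1, 1/5) <- contains code 74/625
  'a': [0/1 + 1/1*1/5, 0/1 + 1/1*3/5) = [1/5, 3/5)
  'b': [0/1 + 1/1*3/5, 0/1 + 1/1*4/5) = [3/5, 4/5)
  'd': [0/1 + 1/1*4/5, 0/1 + 1/1*1/1) = [4/5, 1/1)
  emit 'f', narrow to [0/1, 1/5)
Step 2: interval [0/1, 1/5), width = 1/5 - 0/1 = 1/5
  'f': [0/1 + 1/5*0/1, 0/1 + 1/5*1/5) = [0/1, 1/25)
  'a': [0/1 + 1/5*1/5, 0/1 + 1/5*3/5) = [1/25, 3/25) <- contains code 74/625
  'b': [0/1 + 1/5*3/5, 0/1 + 1/5*4/5) = [3/25, 4/25)
  'd': [0/1 + 1/5*4/5, 0/1 + 1/5*1/1) = [4/25, 1/5)
  emit 'a', narrow to [1/25, 3/25)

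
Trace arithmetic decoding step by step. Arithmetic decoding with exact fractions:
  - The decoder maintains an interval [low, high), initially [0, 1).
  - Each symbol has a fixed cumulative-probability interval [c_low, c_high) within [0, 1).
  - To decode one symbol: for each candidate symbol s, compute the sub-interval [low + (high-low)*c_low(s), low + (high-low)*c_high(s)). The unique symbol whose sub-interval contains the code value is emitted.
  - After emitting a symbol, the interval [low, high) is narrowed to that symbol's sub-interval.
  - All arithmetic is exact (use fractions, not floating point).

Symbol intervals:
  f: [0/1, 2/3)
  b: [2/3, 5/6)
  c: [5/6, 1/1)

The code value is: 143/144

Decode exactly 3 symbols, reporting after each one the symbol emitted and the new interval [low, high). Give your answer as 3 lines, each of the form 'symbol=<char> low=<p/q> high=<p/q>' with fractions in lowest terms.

Step 1: interval [0/1, 1/1), width = 1/1 - 0/1 = 1/1
  'f': [0/1 + 1/1*0/1, 0/1 + 1/1*2/3) = [0/1, 2/3)
  'b': [0/1 + 1/1*2/3, 0/1 + 1/1*5/6) = [2/3, 5/6)
  'c': [0/1 + 1/1*5/6, 0/1 + 1/1*1/1) = [5/6, 1/1) <- contains code 143/144
  emit 'c', narrow to [5/6, 1/1)
Step 2: interval [5/6, 1/1), width = 1/1 - 5/6 = 1/6
  'f': [5/6 + 1/6*0/1, 5/6 + 1/6*2/3) = [5/6, 17/18)
  'b': [5/6 + 1/6*2/3, 5/6 + 1/6*5/6) = [17/18, 35/36)
  'c': [5/6 + 1/6*5/6, 5/6 + 1/6*1/1) = [35/36, 1/1) <- contains code 143/144
  emit 'c', narrow to [35/36, 1/1)
Step 3: interval [35/36, 1/1), width = 1/1 - 35/36 = 1/36
  'f': [35/36 + 1/36*0/1, 35/36 + 1/36*2/3) = [35/36, 107/108)
  'b': [35/36 + 1/36*2/3, 35/36 + 1/36*5/6) = [107/108, 215/216) <- contains code 143/144
  'c': [35/36 + 1/36*5/6, 35/36 + 1/36*1/1) = [215/216, 1/1)
  emit 'b', narrow to [107/108, 215/216)

Answer: symbol=c low=5/6 high=1/1
symbol=c low=35/36 high=1/1
symbol=b low=107/108 high=215/216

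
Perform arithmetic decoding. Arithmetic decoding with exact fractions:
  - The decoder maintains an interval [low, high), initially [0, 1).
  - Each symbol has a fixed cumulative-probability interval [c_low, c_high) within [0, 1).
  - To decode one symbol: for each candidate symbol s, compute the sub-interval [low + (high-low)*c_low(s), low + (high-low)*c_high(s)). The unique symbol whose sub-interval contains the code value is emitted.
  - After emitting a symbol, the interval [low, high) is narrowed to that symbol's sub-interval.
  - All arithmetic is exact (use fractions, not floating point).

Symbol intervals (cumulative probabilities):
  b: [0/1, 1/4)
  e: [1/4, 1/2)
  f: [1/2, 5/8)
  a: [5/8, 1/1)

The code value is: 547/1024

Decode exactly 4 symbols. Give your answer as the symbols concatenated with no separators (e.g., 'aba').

Step 1: interval [0/1, 1/1), width = 1/1 - 0/1 = 1/1
  'b': [0/1 + 1/1*0/1, 0/1 + 1/1*1/4) = [0/1, 1/4)
  'e': [0/1 + 1/1*1/4, 0/1 + 1/1*1/2) = [1/4, 1/2)
  'f': [0/1 + 1/1*1/2, 0/1 + 1/1*5/8) = [1/2, 5/8) <- contains code 547/1024
  'a': [0/1 + 1/1*5/8, 0/1 + 1/1*1/1) = [5/8, 1/1)
  emit 'f', narrow to [1/2, 5/8)
Step 2: interval [1/2, 5/8), width = 5/8 - 1/2 = 1/8
  'b': [1/2 + 1/8*0/1, 1/2 + 1/8*1/4) = [1/2, 17/32)
  'e': [1/2 + 1/8*1/4, 1/2 + 1/8*1/2) = [17/32, 9/16) <- contains code 547/1024
  'f': [1/2 + 1/8*1/2, 1/2 + 1/8*5/8) = [9/16, 37/64)
  'a': [1/2 + 1/8*5/8, 1/2 + 1/8*1/1) = [37/64, 5/8)
  emit 'e', narrow to [17/32, 9/16)
Step 3: interval [17/32, 9/16), width = 9/16 - 17/32 = 1/32
  'b': [17/32 + 1/32*0/1, 17/32 + 1/32*1/4) = [17/32, 69/128) <- contains code 547/1024
  'e': [17/32 + 1/32*1/4, 17/32 + 1/32*1/2) = [69/128, 35/64)
  'f': [17/32 + 1/32*1/2, 17/32 + 1/32*5/8) = [35/64, 141/256)
  'a': [17/32 + 1/32*5/8, 17/32 + 1/32*1/1) = [141/256, 9/16)
  emit 'b', narrow to [17/32, 69/128)
Step 4: interval [17/32, 69/128), width = 69/128 - 17/32 = 1/128
  'b': [17/32 + 1/128*0/1, 17/32 + 1/128*1/4) = [17/32, 273/512)
  'e': [17/32 + 1/128*1/4, 17/32 + 1/128*1/2) = [273/512, 137/256) <- contains code 547/1024
  'f': [17/32 + 1/128*1/2, 17/32 + 1/128*5/8) = [137/256, 549/1024)
  'a': [17/32 + 1/128*5/8, 17/32 + 1/128*1/1) = [549/1024, 69/128)
  emit 'e', narrow to [273/512, 137/256)

Answer: febe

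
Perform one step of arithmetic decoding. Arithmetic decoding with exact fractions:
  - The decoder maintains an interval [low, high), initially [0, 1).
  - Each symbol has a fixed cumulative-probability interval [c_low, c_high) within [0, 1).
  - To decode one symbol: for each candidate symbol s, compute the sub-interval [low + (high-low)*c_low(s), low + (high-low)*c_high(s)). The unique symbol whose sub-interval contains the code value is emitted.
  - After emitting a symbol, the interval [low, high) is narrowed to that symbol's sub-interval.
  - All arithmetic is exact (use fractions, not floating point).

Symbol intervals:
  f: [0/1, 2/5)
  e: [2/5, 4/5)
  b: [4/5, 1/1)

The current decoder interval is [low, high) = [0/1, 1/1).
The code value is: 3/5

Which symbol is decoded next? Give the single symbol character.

Interval width = high − low = 1/1 − 0/1 = 1/1
Scaled code = (code − low) / width = (3/5 − 0/1) / 1/1 = 3/5
  f: [0/1, 2/5) 
  e: [2/5, 4/5) ← scaled code falls here ✓
  b: [4/5, 1/1) 

Answer: e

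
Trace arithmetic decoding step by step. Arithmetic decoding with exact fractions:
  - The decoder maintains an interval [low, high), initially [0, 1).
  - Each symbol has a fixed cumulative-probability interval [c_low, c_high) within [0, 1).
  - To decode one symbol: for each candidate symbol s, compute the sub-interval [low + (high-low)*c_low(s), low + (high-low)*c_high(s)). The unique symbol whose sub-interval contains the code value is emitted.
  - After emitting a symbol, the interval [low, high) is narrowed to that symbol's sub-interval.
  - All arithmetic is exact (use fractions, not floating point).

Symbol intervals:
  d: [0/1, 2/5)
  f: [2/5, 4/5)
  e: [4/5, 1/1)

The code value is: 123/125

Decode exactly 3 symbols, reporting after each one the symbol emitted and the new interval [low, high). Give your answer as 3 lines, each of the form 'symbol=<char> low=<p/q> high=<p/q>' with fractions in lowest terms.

Answer: symbol=e low=4/5 high=1/1
symbol=e low=24/25 high=1/1
symbol=f low=122/125 high=124/125

Derivation:
Step 1: interval [0/1, 1/1), width = 1/1 - 0/1 = 1/1
  'd': [0/1 + 1/1*0/1, 0/1 + 1/1*2/5) = [0/1, 2/5)
  'f': [0/1 + 1/1*2/5, 0/1 + 1/1*4/5) = [2/5, 4/5)
  'e': [0/1 + 1/1*4/5, 0/1 + 1/1*1/1) = [4/5, 1/1) <- contains code 123/125
  emit 'e', narrow to [4/5, 1/1)
Step 2: interval [4/5, 1/1), width = 1/1 - 4/5 = 1/5
  'd': [4/5 + 1/5*0/1, 4/5 + 1/5*2/5) = [4/5, 22/25)
  'f': [4/5 + 1/5*2/5, 4/5 + 1/5*4/5) = [22/25, 24/25)
  'e': [4/5 + 1/5*4/5, 4/5 + 1/5*1/1) = [24/25, 1/1) <- contains code 123/125
  emit 'e', narrow to [24/25, 1/1)
Step 3: interval [24/25, 1/1), width = 1/1 - 24/25 = 1/25
  'd': [24/25 + 1/25*0/1, 24/25 + 1/25*2/5) = [24/25, 122/125)
  'f': [24/25 + 1/25*2/5, 24/25 + 1/25*4/5) = [122/125, 124/125) <- contains code 123/125
  'e': [24/25 + 1/25*4/5, 24/25 + 1/25*1/1) = [124/125, 1/1)
  emit 'f', narrow to [122/125, 124/125)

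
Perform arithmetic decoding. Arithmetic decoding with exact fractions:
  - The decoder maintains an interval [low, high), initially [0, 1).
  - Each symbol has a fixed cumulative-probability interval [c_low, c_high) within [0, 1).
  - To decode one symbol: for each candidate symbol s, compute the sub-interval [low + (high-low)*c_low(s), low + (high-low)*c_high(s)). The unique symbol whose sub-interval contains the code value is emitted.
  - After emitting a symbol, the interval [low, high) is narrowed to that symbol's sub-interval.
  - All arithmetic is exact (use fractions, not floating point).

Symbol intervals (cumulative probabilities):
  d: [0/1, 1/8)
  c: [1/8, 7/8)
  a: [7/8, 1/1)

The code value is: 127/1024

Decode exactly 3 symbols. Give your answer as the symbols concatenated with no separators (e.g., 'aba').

Step 1: interval [0/1, 1/1), width = 1/1 - 0/1 = 1/1
  'd': [0/1 + 1/1*0/1, 0/1 + 1/1*1/8) = [0/1, 1/8) <- contains code 127/1024
  'c': [0/1 + 1/1*1/8, 0/1 + 1/1*7/8) = [1/8, 7/8)
  'a': [0/1 + 1/1*7/8, 0/1 + 1/1*1/1) = [7/8, 1/1)
  emit 'd', narrow to [0/1, 1/8)
Step 2: interval [0/1, 1/8), width = 1/8 - 0/1 = 1/8
  'd': [0/1 + 1/8*0/1, 0/1 + 1/8*1/8) = [0/1, 1/64)
  'c': [0/1 + 1/8*1/8, 0/1 + 1/8*7/8) = [1/64, 7/64)
  'a': [0/1 + 1/8*7/8, 0/1 + 1/8*1/1) = [7/64, 1/8) <- contains code 127/1024
  emit 'a', narrow to [7/64, 1/8)
Step 3: interval [7/64, 1/8), width = 1/8 - 7/64 = 1/64
  'd': [7/64 + 1/64*0/1, 7/64 + 1/64*1/8) = [7/64, 57/512)
  'c': [7/64 + 1/64*1/8, 7/64 + 1/64*7/8) = [57/512, 63/512)
  'a': [7/64 + 1/64*7/8, 7/64 + 1/64*1/1) = [63/512, 1/8) <- contains code 127/1024
  emit 'a', narrow to [63/512, 1/8)

Answer: daa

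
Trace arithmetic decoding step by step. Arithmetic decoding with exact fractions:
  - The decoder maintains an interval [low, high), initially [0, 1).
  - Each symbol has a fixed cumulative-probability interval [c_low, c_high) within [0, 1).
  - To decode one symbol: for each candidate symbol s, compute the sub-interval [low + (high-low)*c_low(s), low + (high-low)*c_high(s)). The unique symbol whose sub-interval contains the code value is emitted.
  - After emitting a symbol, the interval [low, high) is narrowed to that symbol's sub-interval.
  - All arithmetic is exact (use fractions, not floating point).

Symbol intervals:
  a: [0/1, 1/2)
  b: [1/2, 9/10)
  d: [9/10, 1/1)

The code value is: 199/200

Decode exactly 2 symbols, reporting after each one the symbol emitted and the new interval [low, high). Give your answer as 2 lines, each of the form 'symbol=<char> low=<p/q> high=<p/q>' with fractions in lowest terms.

Step 1: interval [0/1, 1/1), width = 1/1 - 0/1 = 1/1
  'a': [0/1 + 1/1*0/1, 0/1 + 1/1*1/2) = [0/1, 1/2)
  'b': [0/1 + 1/1*1/2, 0/1 + 1/1*9/10) = [1/2, 9/10)
  'd': [0/1 + 1/1*9/10, 0/1 + 1/1*1/1) = [9/10, 1/1) <- contains code 199/200
  emit 'd', narrow to [9/10, 1/1)
Step 2: interval [9/10, 1/1), width = 1/1 - 9/10 = 1/10
  'a': [9/10 + 1/10*0/1, 9/10 + 1/10*1/2) = [9/10, 19/20)
  'b': [9/10 + 1/10*1/2, 9/10 + 1/10*9/10) = [19/20, 99/100)
  'd': [9/10 + 1/10*9/10, 9/10 + 1/10*1/1) = [99/100, 1/1) <- contains code 199/200
  emit 'd', narrow to [99/100, 1/1)

Answer: symbol=d low=9/10 high=1/1
symbol=d low=99/100 high=1/1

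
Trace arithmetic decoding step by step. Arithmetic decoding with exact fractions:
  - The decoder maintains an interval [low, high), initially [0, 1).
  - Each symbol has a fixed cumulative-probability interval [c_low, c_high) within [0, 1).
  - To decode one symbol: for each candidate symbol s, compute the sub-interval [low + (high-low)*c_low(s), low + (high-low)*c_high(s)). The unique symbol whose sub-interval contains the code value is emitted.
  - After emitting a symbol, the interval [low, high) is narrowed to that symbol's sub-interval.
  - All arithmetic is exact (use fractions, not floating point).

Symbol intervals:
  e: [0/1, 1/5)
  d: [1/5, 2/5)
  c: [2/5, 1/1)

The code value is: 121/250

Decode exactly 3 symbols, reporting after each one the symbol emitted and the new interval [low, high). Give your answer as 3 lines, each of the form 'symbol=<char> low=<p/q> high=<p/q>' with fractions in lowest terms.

Answer: symbol=c low=2/5 high=1/1
symbol=e low=2/5 high=13/25
symbol=c low=56/125 high=13/25

Derivation:
Step 1: interval [0/1, 1/1), width = 1/1 - 0/1 = 1/1
  'e': [0/1 + 1/1*0/1, 0/1 + 1/1*1/5) = [0/1, 1/5)
  'd': [0/1 + 1/1*1/5, 0/1 + 1/1*2/5) = [1/5, 2/5)
  'c': [0/1 + 1/1*2/5, 0/1 + 1/1*1/1) = [2/5, 1/1) <- contains code 121/250
  emit 'c', narrow to [2/5, 1/1)
Step 2: interval [2/5, 1/1), width = 1/1 - 2/5 = 3/5
  'e': [2/5 + 3/5*0/1, 2/5 + 3/5*1/5) = [2/5, 13/25) <- contains code 121/250
  'd': [2/5 + 3/5*1/5, 2/5 + 3/5*2/5) = [13/25, 16/25)
  'c': [2/5 + 3/5*2/5, 2/5 + 3/5*1/1) = [16/25, 1/1)
  emit 'e', narrow to [2/5, 13/25)
Step 3: interval [2/5, 13/25), width = 13/25 - 2/5 = 3/25
  'e': [2/5 + 3/25*0/1, 2/5 + 3/25*1/5) = [2/5, 53/125)
  'd': [2/5 + 3/25*1/5, 2/5 + 3/25*2/5) = [53/125, 56/125)
  'c': [2/5 + 3/25*2/5, 2/5 + 3/25*1/1) = [56/125, 13/25) <- contains code 121/250
  emit 'c', narrow to [56/125, 13/25)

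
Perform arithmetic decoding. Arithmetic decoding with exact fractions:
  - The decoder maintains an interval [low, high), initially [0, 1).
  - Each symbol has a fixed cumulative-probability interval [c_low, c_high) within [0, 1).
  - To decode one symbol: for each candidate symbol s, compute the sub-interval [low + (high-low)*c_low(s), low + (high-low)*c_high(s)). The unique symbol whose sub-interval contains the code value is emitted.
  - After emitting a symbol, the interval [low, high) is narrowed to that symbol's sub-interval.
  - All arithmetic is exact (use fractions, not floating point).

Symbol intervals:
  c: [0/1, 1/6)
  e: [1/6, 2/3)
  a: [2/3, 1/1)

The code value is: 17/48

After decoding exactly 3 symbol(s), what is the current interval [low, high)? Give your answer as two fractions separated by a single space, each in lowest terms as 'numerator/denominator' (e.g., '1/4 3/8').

Step 1: interval [0/1, 1/1), width = 1/1 - 0/1 = 1/1
  'c': [0/1 + 1/1*0/1, 0/1 + 1/1*1/6) = [0/1, 1/6)
  'e': [0/1 + 1/1*1/6, 0/1 + 1/1*2/3) = [1/6, 2/3) <- contains code 17/48
  'a': [0/1 + 1/1*2/3, 0/1 + 1/1*1/1) = [2/3, 1/1)
  emit 'e', narrow to [1/6, 2/3)
Step 2: interval [1/6, 2/3), width = 2/3 - 1/6 = 1/2
  'c': [1/6 + 1/2*0/1, 1/6 + 1/2*1/6) = [1/6, 1/4)
  'e': [1/6 + 1/2*1/6, 1/6 + 1/2*2/3) = [1/4, 1/2) <- contains code 17/48
  'a': [1/6 + 1/2*2/3, 1/6 + 1/2*1/1) = [1/2, 2/3)
  emit 'e', narrow to [1/4, 1/2)
Step 3: interval [1/4, 1/2), width = 1/2 - 1/4 = 1/4
  'c': [1/4 + 1/4*0/1, 1/4 + 1/4*1/6) = [1/4, 7/24)
  'e': [1/4 + 1/4*1/6, 1/4 + 1/4*2/3) = [7/24, 5/12) <- contains code 17/48
  'a': [1/4 + 1/4*2/3, 1/4 + 1/4*1/1) = [5/12, 1/2)
  emit 'e', narrow to [7/24, 5/12)

Answer: 7/24 5/12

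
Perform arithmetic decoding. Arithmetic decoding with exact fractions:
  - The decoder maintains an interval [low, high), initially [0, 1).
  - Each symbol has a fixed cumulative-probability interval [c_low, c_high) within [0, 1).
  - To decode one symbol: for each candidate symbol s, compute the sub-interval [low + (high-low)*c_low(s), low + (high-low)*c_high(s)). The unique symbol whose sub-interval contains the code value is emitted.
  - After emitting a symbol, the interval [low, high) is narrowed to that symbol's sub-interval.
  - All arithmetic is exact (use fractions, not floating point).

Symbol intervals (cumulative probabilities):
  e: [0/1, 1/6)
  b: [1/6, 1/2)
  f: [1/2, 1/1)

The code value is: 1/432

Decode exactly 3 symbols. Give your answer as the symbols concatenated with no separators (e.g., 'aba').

Step 1: interval [0/1, 1/1), width = 1/1 - 0/1 = 1/1
  'e': [0/1 + 1/1*0/1, 0/1 + 1/1*1/6) = [0/1, 1/6) <- contains code 1/432
  'b': [0/1 + 1/1*1/6, 0/1 + 1/1*1/2) = [1/6, 1/2)
  'f': [0/1 + 1/1*1/2, 0/1 + 1/1*1/1) = [1/2, 1/1)
  emit 'e', narrow to [0/1, 1/6)
Step 2: interval [0/1, 1/6), width = 1/6 - 0/1 = 1/6
  'e': [0/1 + 1/6*0/1, 0/1 + 1/6*1/6) = [0/1, 1/36) <- contains code 1/432
  'b': [0/1 + 1/6*1/6, 0/1 + 1/6*1/2) = [1/36, 1/12)
  'f': [0/1 + 1/6*1/2, 0/1 + 1/6*1/1) = [1/12, 1/6)
  emit 'e', narrow to [0/1, 1/36)
Step 3: interval [0/1, 1/36), width = 1/36 - 0/1 = 1/36
  'e': [0/1 + 1/36*0/1, 0/1 + 1/36*1/6) = [0/1, 1/216) <- contains code 1/432
  'b': [0/1 + 1/36*1/6, 0/1 + 1/36*1/2) = [1/216, 1/72)
  'f': [0/1 + 1/36*1/2, 0/1 + 1/36*1/1) = [1/72, 1/36)
  emit 'e', narrow to [0/1, 1/216)

Answer: eee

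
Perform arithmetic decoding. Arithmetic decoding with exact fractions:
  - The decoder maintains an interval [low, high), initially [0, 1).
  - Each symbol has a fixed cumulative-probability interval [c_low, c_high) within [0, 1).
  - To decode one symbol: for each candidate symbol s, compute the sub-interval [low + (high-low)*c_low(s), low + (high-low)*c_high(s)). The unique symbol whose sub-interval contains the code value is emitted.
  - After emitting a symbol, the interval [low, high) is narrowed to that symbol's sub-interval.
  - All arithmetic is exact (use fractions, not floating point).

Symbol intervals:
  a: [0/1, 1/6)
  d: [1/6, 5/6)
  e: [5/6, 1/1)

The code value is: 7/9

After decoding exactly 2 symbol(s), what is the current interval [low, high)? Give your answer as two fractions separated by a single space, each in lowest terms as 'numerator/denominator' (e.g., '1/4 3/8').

Step 1: interval [0/1, 1/1), width = 1/1 - 0/1 = 1/1
  'a': [0/1 + 1/1*0/1, 0/1 + 1/1*1/6) = [0/1, 1/6)
  'd': [0/1 + 1/1*1/6, 0/1 + 1/1*5/6) = [1/6, 5/6) <- contains code 7/9
  'e': [0/1 + 1/1*5/6, 0/1 + 1/1*1/1) = [5/6, 1/1)
  emit 'd', narrow to [1/6, 5/6)
Step 2: interval [1/6, 5/6), width = 5/6 - 1/6 = 2/3
  'a': [1/6 + 2/3*0/1, 1/6 + 2/3*1/6) = [1/6, 5/18)
  'd': [1/6 + 2/3*1/6, 1/6 + 2/3*5/6) = [5/18, 13/18)
  'e': [1/6 + 2/3*5/6, 1/6 + 2/3*1/1) = [13/18, 5/6) <- contains code 7/9
  emit 'e', narrow to [13/18, 5/6)

Answer: 13/18 5/6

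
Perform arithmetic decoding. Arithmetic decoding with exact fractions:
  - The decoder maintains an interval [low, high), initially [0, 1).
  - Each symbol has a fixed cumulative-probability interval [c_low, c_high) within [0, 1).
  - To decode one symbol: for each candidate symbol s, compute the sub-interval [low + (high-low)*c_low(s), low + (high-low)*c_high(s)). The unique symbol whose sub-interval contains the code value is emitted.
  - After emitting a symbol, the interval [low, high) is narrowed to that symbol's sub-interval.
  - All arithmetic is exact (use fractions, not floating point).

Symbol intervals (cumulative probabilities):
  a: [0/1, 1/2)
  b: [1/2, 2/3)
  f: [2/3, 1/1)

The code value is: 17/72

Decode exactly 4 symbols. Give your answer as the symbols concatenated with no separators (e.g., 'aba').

Step 1: interval [0/1, 1/1), width = 1/1 - 0/1 = 1/1
  'a': [0/1 + 1/1*0/1, 0/1 + 1/1*1/2) = [0/1, 1/2) <- contains code 17/72
  'b': [0/1 + 1/1*1/2, 0/1 + 1/1*2/3) = [1/2, 2/3)
  'f': [0/1 + 1/1*2/3, 0/1 + 1/1*1/1) = [2/3, 1/1)
  emit 'a', narrow to [0/1, 1/2)
Step 2: interval [0/1, 1/2), width = 1/2 - 0/1 = 1/2
  'a': [0/1 + 1/2*0/1, 0/1 + 1/2*1/2) = [0/1, 1/4) <- contains code 17/72
  'b': [0/1 + 1/2*1/2, 0/1 + 1/2*2/3) = [1/4, 1/3)
  'f': [0/1 + 1/2*2/3, 0/1 + 1/2*1/1) = [1/3, 1/2)
  emit 'a', narrow to [0/1, 1/4)
Step 3: interval [0/1, 1/4), width = 1/4 - 0/1 = 1/4
  'a': [0/1 + 1/4*0/1, 0/1 + 1/4*1/2) = [0/1, 1/8)
  'b': [0/1 + 1/4*1/2, 0/1 + 1/4*2/3) = [1/8, 1/6)
  'f': [0/1 + 1/4*2/3, 0/1 + 1/4*1/1) = [1/6, 1/4) <- contains code 17/72
  emit 'f', narrow to [1/6, 1/4)
Step 4: interval [1/6, 1/4), width = 1/4 - 1/6 = 1/12
  'a': [1/6 + 1/12*0/1, 1/6 + 1/12*1/2) = [1/6, 5/24)
  'b': [1/6 + 1/12*1/2, 1/6 + 1/12*2/3) = [5/24, 2/9)
  'f': [1/6 + 1/12*2/3, 1/6 + 1/12*1/1) = [2/9, 1/4) <- contains code 17/72
  emit 'f', narrow to [2/9, 1/4)

Answer: aaff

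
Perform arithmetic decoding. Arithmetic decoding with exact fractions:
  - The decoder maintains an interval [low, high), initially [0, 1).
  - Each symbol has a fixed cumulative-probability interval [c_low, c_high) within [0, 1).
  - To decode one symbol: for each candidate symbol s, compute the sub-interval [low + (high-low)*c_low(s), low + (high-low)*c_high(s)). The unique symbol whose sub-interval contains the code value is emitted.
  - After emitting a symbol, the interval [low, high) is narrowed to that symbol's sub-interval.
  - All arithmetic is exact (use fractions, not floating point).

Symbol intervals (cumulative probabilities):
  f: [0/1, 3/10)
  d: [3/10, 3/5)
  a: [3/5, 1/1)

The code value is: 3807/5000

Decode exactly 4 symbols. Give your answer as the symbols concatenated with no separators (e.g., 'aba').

Answer: addf

Derivation:
Step 1: interval [0/1, 1/1), width = 1/1 - 0/1 = 1/1
  'f': [0/1 + 1/1*0/1, 0/1 + 1/1*3/10) = [0/1, 3/10)
  'd': [0/1 + 1/1*3/10, 0/1 + 1/1*3/5) = [3/10, 3/5)
  'a': [0/1 + 1/1*3/5, 0/1 + 1/1*1/1) = [3/5, 1/1) <- contains code 3807/5000
  emit 'a', narrow to [3/5, 1/1)
Step 2: interval [3/5, 1/1), width = 1/1 - 3/5 = 2/5
  'f': [3/5 + 2/5*0/1, 3/5 + 2/5*3/10) = [3/5, 18/25)
  'd': [3/5 + 2/5*3/10, 3/5 + 2/5*3/5) = [18/25, 21/25) <- contains code 3807/5000
  'a': [3/5 + 2/5*3/5, 3/5 + 2/5*1/1) = [21/25, 1/1)
  emit 'd', narrow to [18/25, 21/25)
Step 3: interval [18/25, 21/25), width = 21/25 - 18/25 = 3/25
  'f': [18/25 + 3/25*0/1, 18/25 + 3/25*3/10) = [18/25, 189/250)
  'd': [18/25 + 3/25*3/10, 18/25 + 3/25*3/5) = [189/250, 99/125) <- contains code 3807/5000
  'a': [18/25 + 3/25*3/5, 18/25 + 3/25*1/1) = [99/125, 21/25)
  emit 'd', narrow to [189/250, 99/125)
Step 4: interval [189/250, 99/125), width = 99/125 - 189/250 = 9/250
  'f': [189/250 + 9/250*0/1, 189/250 + 9/250*3/10) = [189/250, 1917/2500) <- contains code 3807/5000
  'd': [189/250 + 9/250*3/10, 189/250 + 9/250*3/5) = [1917/2500, 486/625)
  'a': [189/250 + 9/250*3/5, 189/250 + 9/250*1/1) = [486/625, 99/125)
  emit 'f', narrow to [189/250, 1917/2500)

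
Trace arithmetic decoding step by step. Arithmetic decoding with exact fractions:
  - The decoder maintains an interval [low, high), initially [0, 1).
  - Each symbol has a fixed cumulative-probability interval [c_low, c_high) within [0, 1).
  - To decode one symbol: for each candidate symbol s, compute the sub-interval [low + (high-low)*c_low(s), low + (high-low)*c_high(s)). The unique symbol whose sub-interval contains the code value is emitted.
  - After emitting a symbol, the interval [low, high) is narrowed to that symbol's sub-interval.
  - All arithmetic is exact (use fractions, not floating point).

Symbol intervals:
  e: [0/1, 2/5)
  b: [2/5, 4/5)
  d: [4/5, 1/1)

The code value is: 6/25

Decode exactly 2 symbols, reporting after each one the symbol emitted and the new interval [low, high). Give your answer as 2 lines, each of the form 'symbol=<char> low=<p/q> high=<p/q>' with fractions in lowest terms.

Step 1: interval [0/1, 1/1), width = 1/1 - 0/1 = 1/1
  'e': [0/1 + 1/1*0/1, 0/1 + 1/1*2/5) = [0/1, 2/5) <- contains code 6/25
  'b': [0/1 + 1/1*2/5, 0/1 + 1/1*4/5) = [2/5, 4/5)
  'd': [0/1 + 1/1*4/5, 0/1 + 1/1*1/1) = [4/5, 1/1)
  emit 'e', narrow to [0/1, 2/5)
Step 2: interval [0/1, 2/5), width = 2/5 - 0/1 = 2/5
  'e': [0/1 + 2/5*0/1, 0/1 + 2/5*2/5) = [0/1, 4/25)
  'b': [0/1 + 2/5*2/5, 0/1 + 2/5*4/5) = [4/25, 8/25) <- contains code 6/25
  'd': [0/1 + 2/5*4/5, 0/1 + 2/5*1/1) = [8/25, 2/5)
  emit 'b', narrow to [4/25, 8/25)

Answer: symbol=e low=0/1 high=2/5
symbol=b low=4/25 high=8/25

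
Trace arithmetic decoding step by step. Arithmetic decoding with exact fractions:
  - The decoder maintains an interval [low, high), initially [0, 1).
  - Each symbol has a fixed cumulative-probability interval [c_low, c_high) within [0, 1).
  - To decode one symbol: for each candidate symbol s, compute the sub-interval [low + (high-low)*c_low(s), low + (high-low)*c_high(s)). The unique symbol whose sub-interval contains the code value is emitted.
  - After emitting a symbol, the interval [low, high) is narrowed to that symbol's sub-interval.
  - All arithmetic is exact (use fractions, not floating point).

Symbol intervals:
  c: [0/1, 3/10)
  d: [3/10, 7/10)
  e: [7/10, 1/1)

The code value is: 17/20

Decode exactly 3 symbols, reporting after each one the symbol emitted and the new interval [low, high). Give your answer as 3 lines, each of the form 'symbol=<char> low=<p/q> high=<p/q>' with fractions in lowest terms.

Answer: symbol=e low=7/10 high=1/1
symbol=d low=79/100 high=91/100
symbol=d low=413/500 high=437/500

Derivation:
Step 1: interval [0/1, 1/1), width = 1/1 - 0/1 = 1/1
  'c': [0/1 + 1/1*0/1, 0/1 + 1/1*3/10) = [0/1, 3/10)
  'd': [0/1 + 1/1*3/10, 0/1 + 1/1*7/10) = [3/10, 7/10)
  'e': [0/1 + 1/1*7/10, 0/1 + 1/1*1/1) = [7/10, 1/1) <- contains code 17/20
  emit 'e', narrow to [7/10, 1/1)
Step 2: interval [7/10, 1/1), width = 1/1 - 7/10 = 3/10
  'c': [7/10 + 3/10*0/1, 7/10 + 3/10*3/10) = [7/10, 79/100)
  'd': [7/10 + 3/10*3/10, 7/10 + 3/10*7/10) = [79/100, 91/100) <- contains code 17/20
  'e': [7/10 + 3/10*7/10, 7/10 + 3/10*1/1) = [91/100, 1/1)
  emit 'd', narrow to [79/100, 91/100)
Step 3: interval [79/100, 91/100), width = 91/100 - 79/100 = 3/25
  'c': [79/100 + 3/25*0/1, 79/100 + 3/25*3/10) = [79/100, 413/500)
  'd': [79/100 + 3/25*3/10, 79/100 + 3/25*7/10) = [413/500, 437/500) <- contains code 17/20
  'e': [79/100 + 3/25*7/10, 79/100 + 3/25*1/1) = [437/500, 91/100)
  emit 'd', narrow to [413/500, 437/500)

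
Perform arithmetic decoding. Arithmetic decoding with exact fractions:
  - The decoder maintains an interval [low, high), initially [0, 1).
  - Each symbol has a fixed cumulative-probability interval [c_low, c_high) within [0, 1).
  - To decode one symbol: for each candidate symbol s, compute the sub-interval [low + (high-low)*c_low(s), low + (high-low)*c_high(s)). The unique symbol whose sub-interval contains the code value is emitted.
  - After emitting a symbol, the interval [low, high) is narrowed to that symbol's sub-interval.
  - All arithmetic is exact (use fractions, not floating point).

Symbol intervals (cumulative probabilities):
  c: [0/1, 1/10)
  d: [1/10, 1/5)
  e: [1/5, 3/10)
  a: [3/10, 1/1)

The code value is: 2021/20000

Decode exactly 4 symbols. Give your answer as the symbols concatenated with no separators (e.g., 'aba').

Step 1: interval [0/1, 1/1), width = 1/1 - 0/1 = 1/1
  'c': [0/1 + 1/1*0/1, 0/1 + 1/1*1/10) = [0/1, 1/10)
  'd': [0/1 + 1/1*1/10, 0/1 + 1/1*1/5) = [1/10, 1/5) <- contains code 2021/20000
  'e': [0/1 + 1/1*1/5, 0/1 + 1/1*3/10) = [1/5, 3/10)
  'a': [0/1 + 1/1*3/10, 0/1 + 1/1*1/1) = [3/10, 1/1)
  emit 'd', narrow to [1/10, 1/5)
Step 2: interval [1/10, 1/5), width = 1/5 - 1/10 = 1/10
  'c': [1/10 + 1/10*0/1, 1/10 + 1/10*1/10) = [1/10, 11/100) <- contains code 2021/20000
  'd': [1/10 + 1/10*1/10, 1/10 + 1/10*1/5) = [11/100, 3/25)
  'e': [1/10 + 1/10*1/5, 1/10 + 1/10*3/10) = [3/25, 13/100)
  'a': [1/10 + 1/10*3/10, 1/10 + 1/10*1/1) = [13/100, 1/5)
  emit 'c', narrow to [1/10, 11/100)
Step 3: interval [1/10, 11/100), width = 11/100 - 1/10 = 1/100
  'c': [1/10 + 1/100*0/1, 1/10 + 1/100*1/10) = [1/10, 101/1000)
  'd': [1/10 + 1/100*1/10, 1/10 + 1/100*1/5) = [101/1000, 51/500) <- contains code 2021/20000
  'e': [1/10 + 1/100*1/5, 1/10 + 1/100*3/10) = [51/500, 103/1000)
  'a': [1/10 + 1/100*3/10, 1/10 + 1/100*1/1) = [103/1000, 11/100)
  emit 'd', narrow to [101/1000, 51/500)
Step 4: interval [101/1000, 51/500), width = 51/500 - 101/1000 = 1/1000
  'c': [101/1000 + 1/1000*0/1, 101/1000 + 1/1000*1/10) = [101/1000, 1011/10000) <- contains code 2021/20000
  'd': [101/1000 + 1/1000*1/10, 101/1000 + 1/1000*1/5) = [1011/10000, 253/2500)
  'e': [101/1000 + 1/1000*1/5, 101/1000 + 1/1000*3/10) = [253/2500, 1013/10000)
  'a': [101/1000 + 1/1000*3/10, 101/1000 + 1/1000*1/1) = [1013/10000, 51/500)
  emit 'c', narrow to [101/1000, 1011/10000)

Answer: dcdc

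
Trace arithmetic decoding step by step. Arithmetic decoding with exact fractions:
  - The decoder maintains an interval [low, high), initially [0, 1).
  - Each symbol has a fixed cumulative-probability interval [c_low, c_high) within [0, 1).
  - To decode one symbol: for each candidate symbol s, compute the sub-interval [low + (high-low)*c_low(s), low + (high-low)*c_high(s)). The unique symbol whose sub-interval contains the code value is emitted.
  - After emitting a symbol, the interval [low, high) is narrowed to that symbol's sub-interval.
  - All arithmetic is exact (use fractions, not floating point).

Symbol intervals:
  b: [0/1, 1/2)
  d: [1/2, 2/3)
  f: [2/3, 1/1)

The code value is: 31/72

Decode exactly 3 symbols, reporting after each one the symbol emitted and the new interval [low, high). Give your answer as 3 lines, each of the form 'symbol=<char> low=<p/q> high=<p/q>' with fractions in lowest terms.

Answer: symbol=b low=0/1 high=1/2
symbol=f low=1/3 high=1/2
symbol=d low=5/12 high=4/9

Derivation:
Step 1: interval [0/1, 1/1), width = 1/1 - 0/1 = 1/1
  'b': [0/1 + 1/1*0/1, 0/1 + 1/1*1/2) = [0/1, 1/2) <- contains code 31/72
  'd': [0/1 + 1/1*1/2, 0/1 + 1/1*2/3) = [1/2, 2/3)
  'f': [0/1 + 1/1*2/3, 0/1 + 1/1*1/1) = [2/3, 1/1)
  emit 'b', narrow to [0/1, 1/2)
Step 2: interval [0/1, 1/2), width = 1/2 - 0/1 = 1/2
  'b': [0/1 + 1/2*0/1, 0/1 + 1/2*1/2) = [0/1, 1/4)
  'd': [0/1 + 1/2*1/2, 0/1 + 1/2*2/3) = [1/4, 1/3)
  'f': [0/1 + 1/2*2/3, 0/1 + 1/2*1/1) = [1/3, 1/2) <- contains code 31/72
  emit 'f', narrow to [1/3, 1/2)
Step 3: interval [1/3, 1/2), width = 1/2 - 1/3 = 1/6
  'b': [1/3 + 1/6*0/1, 1/3 + 1/6*1/2) = [1/3, 5/12)
  'd': [1/3 + 1/6*1/2, 1/3 + 1/6*2/3) = [5/12, 4/9) <- contains code 31/72
  'f': [1/3 + 1/6*2/3, 1/3 + 1/6*1/1) = [4/9, 1/2)
  emit 'd', narrow to [5/12, 4/9)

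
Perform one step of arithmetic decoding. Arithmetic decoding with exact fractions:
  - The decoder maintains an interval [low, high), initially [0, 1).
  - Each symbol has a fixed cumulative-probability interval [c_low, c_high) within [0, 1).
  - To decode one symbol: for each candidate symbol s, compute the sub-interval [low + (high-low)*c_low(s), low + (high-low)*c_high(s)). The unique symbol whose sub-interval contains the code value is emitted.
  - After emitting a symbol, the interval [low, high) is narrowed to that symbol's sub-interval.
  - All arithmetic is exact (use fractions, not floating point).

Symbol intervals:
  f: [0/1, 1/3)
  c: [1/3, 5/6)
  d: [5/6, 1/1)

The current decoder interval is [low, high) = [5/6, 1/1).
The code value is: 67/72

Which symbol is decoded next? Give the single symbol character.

Answer: c

Derivation:
Interval width = high − low = 1/1 − 5/6 = 1/6
Scaled code = (code − low) / width = (67/72 − 5/6) / 1/6 = 7/12
  f: [0/1, 1/3) 
  c: [1/3, 5/6) ← scaled code falls here ✓
  d: [5/6, 1/1) 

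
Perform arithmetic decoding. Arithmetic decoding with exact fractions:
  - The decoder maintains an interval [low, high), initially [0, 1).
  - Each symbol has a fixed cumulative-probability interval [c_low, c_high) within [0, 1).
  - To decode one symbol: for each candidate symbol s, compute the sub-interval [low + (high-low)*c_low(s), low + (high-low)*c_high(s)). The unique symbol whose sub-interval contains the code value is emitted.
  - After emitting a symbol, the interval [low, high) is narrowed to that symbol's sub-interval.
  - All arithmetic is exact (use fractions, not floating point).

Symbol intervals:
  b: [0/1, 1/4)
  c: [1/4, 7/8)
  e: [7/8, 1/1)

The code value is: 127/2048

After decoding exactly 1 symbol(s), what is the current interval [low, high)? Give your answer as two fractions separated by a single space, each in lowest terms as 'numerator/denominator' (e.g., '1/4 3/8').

Step 1: interval [0/1, 1/1), width = 1/1 - 0/1 = 1/1
  'b': [0/1 + 1/1*0/1, 0/1 + 1/1*1/4) = [0/1, 1/4) <- contains code 127/2048
  'c': [0/1 + 1/1*1/4, 0/1 + 1/1*7/8) = [1/4, 7/8)
  'e': [0/1 + 1/1*7/8, 0/1 + 1/1*1/1) = [7/8, 1/1)
  emit 'b', narrow to [0/1, 1/4)

Answer: 0/1 1/4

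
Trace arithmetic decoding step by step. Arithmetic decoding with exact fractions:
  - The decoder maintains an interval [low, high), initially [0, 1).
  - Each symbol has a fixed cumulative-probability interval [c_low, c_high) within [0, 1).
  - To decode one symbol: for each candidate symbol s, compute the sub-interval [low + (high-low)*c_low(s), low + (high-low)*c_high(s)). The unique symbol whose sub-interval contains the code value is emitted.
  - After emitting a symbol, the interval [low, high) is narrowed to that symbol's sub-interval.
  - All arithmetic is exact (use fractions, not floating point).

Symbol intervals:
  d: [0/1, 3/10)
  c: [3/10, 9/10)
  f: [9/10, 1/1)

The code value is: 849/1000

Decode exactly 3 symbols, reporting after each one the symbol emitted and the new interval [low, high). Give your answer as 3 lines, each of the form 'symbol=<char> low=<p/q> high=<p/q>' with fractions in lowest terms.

Step 1: interval [0/1, 1/1), width = 1/1 - 0/1 = 1/1
  'd': [0/1 + 1/1*0/1, 0/1 + 1/1*3/10) = [0/1, 3/10)
  'c': [0/1 + 1/1*3/10, 0/1 + 1/1*9/10) = [3/10, 9/10) <- contains code 849/1000
  'f': [0/1 + 1/1*9/10, 0/1 + 1/1*1/1) = [9/10, 1/1)
  emit 'c', narrow to [3/10, 9/10)
Step 2: interval [3/10, 9/10), width = 9/10 - 3/10 = 3/5
  'd': [3/10 + 3/5*0/1, 3/10 + 3/5*3/10) = [3/10, 12/25)
  'c': [3/10 + 3/5*3/10, 3/10 + 3/5*9/10) = [12/25, 21/25)
  'f': [3/10 + 3/5*9/10, 3/10 + 3/5*1/1) = [21/25, 9/10) <- contains code 849/1000
  emit 'f', narrow to [21/25, 9/10)
Step 3: interval [21/25, 9/10), width = 9/10 - 21/25 = 3/50
  'd': [21/25 + 3/50*0/1, 21/25 + 3/50*3/10) = [21/25, 429/500) <- contains code 849/1000
  'c': [21/25 + 3/50*3/10, 21/25 + 3/50*9/10) = [429/500, 447/500)
  'f': [21/25 + 3/50*9/10, 21/25 + 3/50*1/1) = [447/500, 9/10)
  emit 'd', narrow to [21/25, 429/500)

Answer: symbol=c low=3/10 high=9/10
symbol=f low=21/25 high=9/10
symbol=d low=21/25 high=429/500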